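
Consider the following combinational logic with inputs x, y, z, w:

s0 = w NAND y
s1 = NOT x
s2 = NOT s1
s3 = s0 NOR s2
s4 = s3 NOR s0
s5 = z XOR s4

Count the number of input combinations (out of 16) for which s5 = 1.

8

s5 = z XOR s4 must be 1, so z and s4 differ.
Enumerating the 16 input combinations, 8 give s5 = 1 and 8 give s5 = 0.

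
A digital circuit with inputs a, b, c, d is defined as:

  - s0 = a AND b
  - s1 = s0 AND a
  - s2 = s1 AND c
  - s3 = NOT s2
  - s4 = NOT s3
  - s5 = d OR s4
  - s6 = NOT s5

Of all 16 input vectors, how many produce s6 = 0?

9

s6 = NOT s5 must be 0, so s5 = 1.
s5 = d OR s4 must be 1, so at least one of d, s4 is 1.
Enumerating the 16 input combinations, 9 give s6 = 0 and 7 give s6 = 1.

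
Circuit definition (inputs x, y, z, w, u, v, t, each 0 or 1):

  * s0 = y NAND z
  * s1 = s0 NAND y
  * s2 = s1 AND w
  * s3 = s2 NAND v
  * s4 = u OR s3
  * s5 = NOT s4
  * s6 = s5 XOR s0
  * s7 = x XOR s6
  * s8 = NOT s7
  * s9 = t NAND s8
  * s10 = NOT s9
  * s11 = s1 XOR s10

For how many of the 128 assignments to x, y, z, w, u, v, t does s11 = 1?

s11 = s1 XOR s10 must be 1, so s1 and s10 differ.
Enumerating the 128 input combinations, 80 give s11 = 1 and 48 give s11 = 0.

80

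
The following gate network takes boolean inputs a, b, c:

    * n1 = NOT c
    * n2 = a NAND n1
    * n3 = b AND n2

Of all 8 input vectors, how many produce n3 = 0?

n3 = b AND n2 must be 0, so at least one of b, n2 is 0.
Satisfying assignments:
  a=0, b=0, c=0
  a=0, b=0, c=1
  a=1, b=0, c=0
  a=1, b=0, c=1
  a=1, b=1, c=0

5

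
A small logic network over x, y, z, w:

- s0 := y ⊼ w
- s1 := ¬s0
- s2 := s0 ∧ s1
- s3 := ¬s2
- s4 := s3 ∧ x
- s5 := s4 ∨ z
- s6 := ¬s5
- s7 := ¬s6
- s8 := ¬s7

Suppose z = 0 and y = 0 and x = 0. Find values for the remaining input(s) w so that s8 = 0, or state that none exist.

no solution exists

With z = 0 and y = 0 and x = 0 fixed, none of the 2 settings of w give s8 = 0.
For example, with w=1:
s0 = y ⊼ w = 0 ⊼ 1 = 1
s1 = ¬s0 = ¬1 = 0
s2 = s0 ∧ s1 = 1 ∧ 0 = 0
s3 = ¬s2 = ¬0 = 1
s4 = s3 ∧ x = 1 ∧ 0 = 0
s5 = s4 ∨ z = 0 ∨ 0 = 0
s6 = ¬s5 = ¬0 = 1
s7 = ¬s6 = ¬1 = 0
s8 = ¬s7 = ¬0 = 1
giving s8 = 1 ≠ 0.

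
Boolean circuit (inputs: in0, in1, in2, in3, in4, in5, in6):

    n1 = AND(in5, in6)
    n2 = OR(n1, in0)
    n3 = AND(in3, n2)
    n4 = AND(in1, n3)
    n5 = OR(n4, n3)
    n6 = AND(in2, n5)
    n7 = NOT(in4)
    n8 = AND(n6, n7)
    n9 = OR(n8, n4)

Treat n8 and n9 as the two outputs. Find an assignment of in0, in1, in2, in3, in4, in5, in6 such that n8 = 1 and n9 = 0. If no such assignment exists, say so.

no solution exists

Across all 128 input combinations, none give both n8 = 1 and n9 = 0.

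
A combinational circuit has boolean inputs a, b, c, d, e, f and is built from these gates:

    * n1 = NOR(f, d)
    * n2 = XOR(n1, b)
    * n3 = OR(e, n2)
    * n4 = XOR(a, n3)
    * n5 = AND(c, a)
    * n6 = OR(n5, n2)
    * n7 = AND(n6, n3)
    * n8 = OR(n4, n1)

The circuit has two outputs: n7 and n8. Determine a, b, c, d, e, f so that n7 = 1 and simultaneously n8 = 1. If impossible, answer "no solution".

Check with a=0, b=0, c=0, d=0, e=1, f=0:
n1 = NOR(f, d) = NOR(0, 0) = 1
n2 = XOR(n1, b) = XOR(1, 0) = 1
n3 = OR(e, n2) = OR(1, 1) = 1
n4 = XOR(a, n3) = XOR(0, 1) = 1
n5 = AND(c, a) = AND(0, 0) = 0
n6 = OR(n5, n2) = OR(0, 1) = 1
n7 = AND(n6, n3) = AND(1, 1) = 1
n8 = OR(n4, n1) = OR(1, 1) = 1
So n7 = 1 and n8 = 1.

a=0, b=0, c=0, d=0, e=1, f=0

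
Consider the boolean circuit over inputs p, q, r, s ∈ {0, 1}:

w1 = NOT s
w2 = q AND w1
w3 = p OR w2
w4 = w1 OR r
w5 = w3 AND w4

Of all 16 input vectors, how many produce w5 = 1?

8

w5 = w3 AND w4 must be 1, so both w3 = 1 and w4 = 1.
Enumerating the 16 input combinations, 8 give w5 = 1 and 8 give w5 = 0.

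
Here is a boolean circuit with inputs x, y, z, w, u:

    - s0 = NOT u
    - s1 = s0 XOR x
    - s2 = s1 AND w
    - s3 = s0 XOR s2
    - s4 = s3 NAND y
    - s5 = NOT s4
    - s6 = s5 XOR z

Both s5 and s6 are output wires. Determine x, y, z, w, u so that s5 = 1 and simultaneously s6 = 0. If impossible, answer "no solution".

x=0, y=1, z=1, w=0, u=0

Check with x=0, y=1, z=1, w=0, u=0:
s0 = NOT u = NOT 0 = 1
s1 = s0 XOR x = 1 XOR 0 = 1
s2 = s1 AND w = 1 AND 0 = 0
s3 = s0 XOR s2 = 1 XOR 0 = 1
s4 = s3 NAND y = 1 NAND 1 = 0
s5 = NOT s4 = NOT 0 = 1
s6 = s5 XOR z = 1 XOR 1 = 0
So s5 = 1 and s6 = 0.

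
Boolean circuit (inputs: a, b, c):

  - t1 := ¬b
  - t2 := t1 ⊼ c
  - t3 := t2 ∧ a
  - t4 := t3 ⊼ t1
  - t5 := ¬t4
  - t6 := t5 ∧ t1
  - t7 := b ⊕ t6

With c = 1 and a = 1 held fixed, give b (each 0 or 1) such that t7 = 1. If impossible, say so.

b=1

t7 = b ⊕ t6 must be 1, so b and t6 differ.
Check with c = 1 and a = 1 and b=1:
t1 = ¬b = ¬1 = 0
t2 = t1 ⊼ c = 0 ⊼ 1 = 1
t3 = t2 ∧ a = 1 ∧ 1 = 1
t4 = t3 ⊼ t1 = 1 ⊼ 0 = 1
t5 = ¬t4 = ¬1 = 0
t6 = t5 ∧ t1 = 0 ∧ 0 = 0
t7 = b ⊕ t6 = 1 ⊕ 0 = 1
So t7 = 1.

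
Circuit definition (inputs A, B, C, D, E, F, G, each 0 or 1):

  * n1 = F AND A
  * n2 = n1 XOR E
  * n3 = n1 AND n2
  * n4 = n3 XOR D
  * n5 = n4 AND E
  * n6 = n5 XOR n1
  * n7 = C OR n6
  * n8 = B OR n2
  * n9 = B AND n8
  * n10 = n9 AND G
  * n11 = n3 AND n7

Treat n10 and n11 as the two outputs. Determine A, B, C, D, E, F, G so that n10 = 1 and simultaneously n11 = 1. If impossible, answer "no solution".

Check with A=1 B=1 C=1 D=1 E=0 F=1 G=1:
n1 = F AND A = 1 AND 1 = 1
n2 = n1 XOR E = 1 XOR 0 = 1
n3 = n1 AND n2 = 1 AND 1 = 1
n4 = n3 XOR D = 1 XOR 1 = 0
n5 = n4 AND E = 0 AND 0 = 0
n6 = n5 XOR n1 = 0 XOR 1 = 1
n7 = C OR n6 = 1 OR 1 = 1
n8 = B OR n2 = 1 OR 1 = 1
n9 = B AND n8 = 1 AND 1 = 1
n10 = n9 AND G = 1 AND 1 = 1
n11 = n3 AND n7 = 1 AND 1 = 1
So n10 = 1 and n11 = 1.

A=1 B=1 C=1 D=1 E=0 F=1 G=1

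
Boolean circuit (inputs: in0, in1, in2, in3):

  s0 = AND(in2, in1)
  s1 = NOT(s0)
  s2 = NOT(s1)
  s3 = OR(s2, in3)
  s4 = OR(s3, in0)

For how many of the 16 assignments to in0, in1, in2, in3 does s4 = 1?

13

s4 = OR(s3, in0) must be 1, so at least one of s3, in0 is 1.
Enumerating the 16 input combinations, 13 give s4 = 1 and 3 give s4 = 0.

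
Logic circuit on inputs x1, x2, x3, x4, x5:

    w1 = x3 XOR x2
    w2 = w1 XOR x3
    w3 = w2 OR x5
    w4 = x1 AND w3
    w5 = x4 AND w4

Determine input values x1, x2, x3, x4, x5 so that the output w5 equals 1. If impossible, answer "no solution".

w5 = x4 AND w4 must be 1, so both x4 = 1 and w4 = 1.
w4 = x1 AND w3 must be 1, so both x1 = 1 and w3 = 1.
w3 = w2 OR x5 must be 1, so at least one of w2, x5 is 1.
Check with x1=1, x2=1, x3=1, x4=1, x5=0:
w1 = x3 XOR x2 = 1 XOR 1 = 0
w2 = w1 XOR x3 = 0 XOR 1 = 1
w3 = w2 OR x5 = 1 OR 0 = 1
w4 = x1 AND w3 = 1 AND 1 = 1
w5 = x4 AND w4 = 1 AND 1 = 1
So w5 = 1 as required.

x1=1, x2=1, x3=1, x4=1, x5=0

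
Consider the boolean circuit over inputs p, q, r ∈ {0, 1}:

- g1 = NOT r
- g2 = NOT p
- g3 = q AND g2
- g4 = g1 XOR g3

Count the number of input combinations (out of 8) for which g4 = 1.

4

g4 = g1 XOR g3 must be 1, so g1 and g3 differ.
Satisfying assignments:
  p=0, q=0, r=0
  p=0, q=1, r=1
  p=1, q=0, r=0
  p=1, q=1, r=0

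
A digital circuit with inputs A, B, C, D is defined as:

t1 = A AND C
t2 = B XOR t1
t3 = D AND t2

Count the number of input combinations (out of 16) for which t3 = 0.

12

t3 = D AND t2 must be 0, so at least one of D, t2 is 0.
Enumerating the 16 input combinations, 12 give t3 = 0 and 4 give t3 = 1.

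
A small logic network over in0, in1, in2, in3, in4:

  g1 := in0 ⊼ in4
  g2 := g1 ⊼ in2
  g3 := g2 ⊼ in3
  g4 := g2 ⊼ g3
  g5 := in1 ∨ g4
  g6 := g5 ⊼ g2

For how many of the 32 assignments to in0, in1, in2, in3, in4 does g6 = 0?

15

g6 = g5 ⊼ g2 must be 0, so both g5 = 1 and g2 = 1.
g5 = in1 ∨ g4 must be 1, so at least one of in1, g4 is 1.
g2 = g1 ⊼ in2 must be 1, so at least one of g1, in2 is 0.
Enumerating the 32 input combinations, 15 give g6 = 0 and 17 give g6 = 1.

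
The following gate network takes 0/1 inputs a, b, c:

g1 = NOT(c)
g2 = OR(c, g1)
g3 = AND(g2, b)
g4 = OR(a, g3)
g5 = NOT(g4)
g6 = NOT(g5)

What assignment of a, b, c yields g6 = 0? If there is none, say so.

g6 = NOT(g5) must be 0, so g5 = 1.
g5 = NOT(g4) must be 1, so g4 = 0.
Check with a=0, b=0, c=1:
g1 = NOT(c) = NOT 1 = 0
g2 = OR(c, g1) = OR(1, 0) = 1
g3 = AND(g2, b) = AND(1, 0) = 0
g4 = OR(a, g3) = OR(0, 0) = 0
g5 = NOT(g4) = NOT 0 = 1
g6 = NOT(g5) = NOT 1 = 0
So g6 = 0 as required.

a=0, b=0, c=1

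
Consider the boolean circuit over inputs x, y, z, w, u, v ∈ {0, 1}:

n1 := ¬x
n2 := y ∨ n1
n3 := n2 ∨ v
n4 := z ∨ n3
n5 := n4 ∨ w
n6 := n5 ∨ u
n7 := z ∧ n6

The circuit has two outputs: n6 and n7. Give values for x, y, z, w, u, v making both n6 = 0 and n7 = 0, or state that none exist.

x=1 y=0 z=0 w=0 u=0 v=0

Check with x=1 y=0 z=0 w=0 u=0 v=0:
n1 = ¬x = ¬1 = 0
n2 = y ∨ n1 = 0 ∨ 0 = 0
n3 = n2 ∨ v = 0 ∨ 0 = 0
n4 = z ∨ n3 = 0 ∨ 0 = 0
n5 = n4 ∨ w = 0 ∨ 0 = 0
n6 = n5 ∨ u = 0 ∨ 0 = 0
n7 = z ∧ n6 = 0 ∧ 0 = 0
So n6 = 0 and n7 = 0.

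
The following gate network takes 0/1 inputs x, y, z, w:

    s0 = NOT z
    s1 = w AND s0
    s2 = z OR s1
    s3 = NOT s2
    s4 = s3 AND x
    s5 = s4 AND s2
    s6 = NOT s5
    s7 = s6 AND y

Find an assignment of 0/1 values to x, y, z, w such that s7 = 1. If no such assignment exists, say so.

s7 = s6 AND y must be 1, so both s6 = 1 and y = 1.
Check with x=1, y=1, z=0, w=0:
s0 = NOT z = NOT 0 = 1
s1 = w AND s0 = 0 AND 1 = 0
s2 = z OR s1 = 0 OR 0 = 0
s3 = NOT s2 = NOT 0 = 1
s4 = s3 AND x = 1 AND 1 = 1
s5 = s4 AND s2 = 1 AND 0 = 0
s6 = NOT s5 = NOT 0 = 1
s7 = s6 AND y = 1 AND 1 = 1
So s7 = 1 as required.

x=1, y=1, z=0, w=0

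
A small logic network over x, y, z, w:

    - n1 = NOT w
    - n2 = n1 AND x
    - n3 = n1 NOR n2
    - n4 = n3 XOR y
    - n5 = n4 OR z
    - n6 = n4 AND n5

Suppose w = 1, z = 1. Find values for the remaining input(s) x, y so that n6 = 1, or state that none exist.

n6 = n4 AND n5 must be 1, so both n4 = 1 and n5 = 1.
Check with w = 1, z = 1 and x=1, y=0:
n1 = NOT w = NOT 1 = 0
n2 = n1 AND x = 0 AND 1 = 0
n3 = n1 NOR n2 = 0 NOR 0 = 1
n4 = n3 XOR y = 1 XOR 0 = 1
n5 = n4 OR z = 1 OR 1 = 1
n6 = n4 AND n5 = 1 AND 1 = 1
So n6 = 1.

x=1, y=0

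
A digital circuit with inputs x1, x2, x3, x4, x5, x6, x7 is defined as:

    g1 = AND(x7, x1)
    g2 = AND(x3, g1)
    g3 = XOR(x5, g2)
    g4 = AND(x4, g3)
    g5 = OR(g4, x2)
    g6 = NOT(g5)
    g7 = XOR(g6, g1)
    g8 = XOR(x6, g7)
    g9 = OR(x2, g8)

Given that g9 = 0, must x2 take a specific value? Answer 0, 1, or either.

0

g9 = OR(x2, g8) must be 0, so both x2 = 0 and g8 = 0.
Every assignment with g9 = 0 has x2 = 0; there are 32 such assignment(s).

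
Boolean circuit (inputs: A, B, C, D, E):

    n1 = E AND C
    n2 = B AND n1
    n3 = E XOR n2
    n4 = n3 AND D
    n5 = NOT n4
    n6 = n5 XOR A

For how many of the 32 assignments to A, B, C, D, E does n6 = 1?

16

n6 = n5 XOR A must be 1, so n5 and A differ.
Enumerating the 32 input combinations, 16 give n6 = 1 and 16 give n6 = 0.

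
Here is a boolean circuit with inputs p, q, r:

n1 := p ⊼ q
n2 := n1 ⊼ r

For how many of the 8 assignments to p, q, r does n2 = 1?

5

n2 = n1 ⊼ r must be 1, so at least one of n1, r is 0.
Enumerating the 8 input combinations, 5 give n2 = 1 and 3 give n2 = 0.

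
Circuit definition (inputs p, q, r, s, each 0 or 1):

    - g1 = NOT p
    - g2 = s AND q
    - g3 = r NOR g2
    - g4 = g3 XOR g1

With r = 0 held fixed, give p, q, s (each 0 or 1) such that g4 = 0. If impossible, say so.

p=0, q=0, s=0

Check with r = 0 and p=0, q=0, s=0:
g1 = NOT p = NOT 0 = 1
g2 = s AND q = 0 AND 0 = 0
g3 = r NOR g2 = 0 NOR 0 = 1
g4 = g3 XOR g1 = 1 XOR 1 = 0
So g4 = 0.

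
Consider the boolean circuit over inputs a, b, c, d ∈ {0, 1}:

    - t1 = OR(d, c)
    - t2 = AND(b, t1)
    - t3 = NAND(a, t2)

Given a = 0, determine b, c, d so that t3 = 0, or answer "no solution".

With a = 0 fixed, none of the 8 settings of b, c, d give t3 = 0.
For example, with b=1, c=0, d=1:
t1 = OR(d, c) = OR(1, 0) = 1
t2 = AND(b, t1) = AND(1, 1) = 1
t3 = NAND(a, t2) = NAND(0, 1) = 1
giving t3 = 1 ≠ 0.

no solution exists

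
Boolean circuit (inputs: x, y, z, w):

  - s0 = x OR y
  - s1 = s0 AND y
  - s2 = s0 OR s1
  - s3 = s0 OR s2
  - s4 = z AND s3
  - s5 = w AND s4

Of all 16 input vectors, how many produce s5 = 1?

3

s5 = w AND s4 must be 1, so both w = 1 and s4 = 1.
s4 = z AND s3 must be 1, so both z = 1 and s3 = 1.
Satisfying assignments:
  x=0, y=1, z=1, w=1
  x=1, y=0, z=1, w=1
  x=1, y=1, z=1, w=1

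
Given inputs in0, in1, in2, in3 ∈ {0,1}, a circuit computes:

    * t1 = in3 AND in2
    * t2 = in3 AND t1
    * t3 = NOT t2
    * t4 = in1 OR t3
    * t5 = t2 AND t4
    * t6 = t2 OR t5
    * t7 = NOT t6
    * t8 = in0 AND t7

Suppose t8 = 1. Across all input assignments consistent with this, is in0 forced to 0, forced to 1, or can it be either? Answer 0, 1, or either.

t8 = in0 AND t7 must be 1, so both in0 = 1 and t7 = 1.
t7 = NOT t6 must be 1, so t6 = 0.
t6 = t2 OR t5 must be 0, so both t2 = 0 and t5 = 0.
Every assignment with t8 = 1 has in0 = 1; there are 6 such assignment(s).

1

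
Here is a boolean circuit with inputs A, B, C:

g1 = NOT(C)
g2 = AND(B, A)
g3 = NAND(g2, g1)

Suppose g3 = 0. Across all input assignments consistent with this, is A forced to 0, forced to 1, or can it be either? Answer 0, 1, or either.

g3 = NAND(g2, g1) must be 0, so both g2 = 1 and g1 = 1.
g2 = AND(B, A) must be 1, so both B = 1 and A = 1.
Every assignment with g3 = 0 has A = 1; there are 1 such assignment(s).
  A=1, B=1, C=0

1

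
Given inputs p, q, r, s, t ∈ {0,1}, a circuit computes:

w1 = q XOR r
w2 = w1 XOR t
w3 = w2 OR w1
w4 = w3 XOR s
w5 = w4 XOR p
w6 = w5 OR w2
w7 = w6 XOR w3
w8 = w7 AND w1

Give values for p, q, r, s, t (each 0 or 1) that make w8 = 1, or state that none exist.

w8 = w7 AND w1 must be 1, so both w7 = 1 and w1 = 1.
w7 = w6 XOR w3 must be 1, so w6 and w3 differ.
w1 = q XOR r must be 1, so q and r differ.
Check with p=1, q=0, r=1, s=0, t=1:
w1 = q XOR r = 0 XOR 1 = 1
w2 = w1 XOR t = 1 XOR 1 = 0
w3 = w2 OR w1 = 0 OR 1 = 1
w4 = w3 XOR s = 1 XOR 0 = 1
w5 = w4 XOR p = 1 XOR 1 = 0
w6 = w5 OR w2 = 0 OR 0 = 0
w7 = w6 XOR w3 = 0 XOR 1 = 1
w8 = w7 AND w1 = 1 AND 1 = 1
So w8 = 1 as required.

p=1, q=0, r=1, s=0, t=1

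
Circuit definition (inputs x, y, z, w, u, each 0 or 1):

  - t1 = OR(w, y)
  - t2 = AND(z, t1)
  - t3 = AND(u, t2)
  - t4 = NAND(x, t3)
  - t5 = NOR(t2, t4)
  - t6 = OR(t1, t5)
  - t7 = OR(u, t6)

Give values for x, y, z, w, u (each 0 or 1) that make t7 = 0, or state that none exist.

x=1, y=0, z=0, w=0, u=0

t7 = OR(u, t6) must be 0, so both u = 0 and t6 = 0.
t6 = OR(t1, t5) must be 0, so both t1 = 0 and t5 = 0.
t1 = OR(w, y) must be 0, so both w = 0 and y = 0.
Check with x=1, y=0, z=0, w=0, u=0:
t1 = OR(w, y) = OR(0, 0) = 0
t2 = AND(z, t1) = AND(0, 0) = 0
t3 = AND(u, t2) = AND(0, 0) = 0
t4 = NAND(x, t3) = NAND(1, 0) = 1
t5 = NOR(t2, t4) = NOR(0, 1) = 0
t6 = OR(t1, t5) = OR(0, 0) = 0
t7 = OR(u, t6) = OR(0, 0) = 0
So t7 = 0 as required.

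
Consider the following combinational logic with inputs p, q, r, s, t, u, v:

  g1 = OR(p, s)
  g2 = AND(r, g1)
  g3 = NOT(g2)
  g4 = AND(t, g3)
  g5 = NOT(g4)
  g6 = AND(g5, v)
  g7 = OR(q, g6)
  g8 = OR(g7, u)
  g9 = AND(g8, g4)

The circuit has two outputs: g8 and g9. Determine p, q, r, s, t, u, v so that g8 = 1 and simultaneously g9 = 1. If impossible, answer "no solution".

p=0, q=1, r=0, s=0, t=1, u=1, v=0

Check with p=0, q=1, r=0, s=0, t=1, u=1, v=0:
g1 = OR(p, s) = OR(0, 0) = 0
g2 = AND(r, g1) = AND(0, 0) = 0
g3 = NOT(g2) = NOT 0 = 1
g4 = AND(t, g3) = AND(1, 1) = 1
g5 = NOT(g4) = NOT 1 = 0
g6 = AND(g5, v) = AND(0, 0) = 0
g7 = OR(q, g6) = OR(1, 0) = 1
g8 = OR(g7, u) = OR(1, 1) = 1
g9 = AND(g8, g4) = AND(1, 1) = 1
So g8 = 1 and g9 = 1.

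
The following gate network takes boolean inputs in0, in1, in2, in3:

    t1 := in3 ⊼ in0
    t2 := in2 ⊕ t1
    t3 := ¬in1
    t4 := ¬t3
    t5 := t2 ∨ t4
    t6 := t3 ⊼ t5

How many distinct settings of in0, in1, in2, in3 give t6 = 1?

t6 = t3 ⊼ t5 must be 1, so at least one of t3, t5 is 0.
Enumerating the 16 input combinations, 12 give t6 = 1 and 4 give t6 = 0.

12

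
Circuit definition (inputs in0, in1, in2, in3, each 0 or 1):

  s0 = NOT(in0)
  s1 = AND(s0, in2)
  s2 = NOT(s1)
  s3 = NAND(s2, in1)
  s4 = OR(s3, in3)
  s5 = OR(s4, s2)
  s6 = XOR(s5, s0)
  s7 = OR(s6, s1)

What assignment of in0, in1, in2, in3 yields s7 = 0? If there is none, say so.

in0=0, in1=1, in2=0, in3=0

Check with in0=0, in1=1, in2=0, in3=0:
s0 = NOT(in0) = NOT 0 = 1
s1 = AND(s0, in2) = AND(1, 0) = 0
s2 = NOT(s1) = NOT 0 = 1
s3 = NAND(s2, in1) = NAND(1, 1) = 0
s4 = OR(s3, in3) = OR(0, 0) = 0
s5 = OR(s4, s2) = OR(0, 1) = 1
s6 = XOR(s5, s0) = XOR(1, 1) = 0
s7 = OR(s6, s1) = OR(0, 0) = 0
So s7 = 0 as required.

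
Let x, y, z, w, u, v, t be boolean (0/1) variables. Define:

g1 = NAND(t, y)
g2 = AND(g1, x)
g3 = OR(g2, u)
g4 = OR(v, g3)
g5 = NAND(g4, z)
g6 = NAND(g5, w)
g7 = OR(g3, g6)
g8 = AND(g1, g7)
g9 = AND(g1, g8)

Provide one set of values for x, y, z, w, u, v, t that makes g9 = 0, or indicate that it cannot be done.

g9 = AND(g1, g8) must be 0, so at least one of g1, g8 is 0.
Check with x=0 y=1 z=1 w=1 u=0 v=0 t=0:
g1 = NAND(t, y) = NAND(0, 1) = 1
g2 = AND(g1, x) = AND(1, 0) = 0
g3 = OR(g2, u) = OR(0, 0) = 0
g4 = OR(v, g3) = OR(0, 0) = 0
g5 = NAND(g4, z) = NAND(0, 1) = 1
g6 = NAND(g5, w) = NAND(1, 1) = 0
g7 = OR(g3, g6) = OR(0, 0) = 0
g8 = AND(g1, g7) = AND(1, 0) = 0
g9 = AND(g1, g8) = AND(1, 0) = 0
So g9 = 0 as required.

x=0 y=1 z=1 w=1 u=0 v=0 t=0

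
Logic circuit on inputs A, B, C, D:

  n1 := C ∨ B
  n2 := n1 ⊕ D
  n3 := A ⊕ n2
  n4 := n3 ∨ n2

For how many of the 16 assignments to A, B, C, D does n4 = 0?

n4 = n3 ∨ n2 must be 0, so both n3 = 0 and n2 = 0.
n3 = A ⊕ n2 must be 0, so A and n2 are equal.
Satisfying assignments:
  A=0, B=0, C=0, D=0
  A=0, B=0, C=1, D=1
  A=0, B=1, C=0, D=1
  A=0, B=1, C=1, D=1

4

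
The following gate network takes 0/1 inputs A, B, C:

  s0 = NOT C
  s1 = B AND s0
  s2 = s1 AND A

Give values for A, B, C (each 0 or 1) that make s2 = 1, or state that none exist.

A=1, B=1, C=0

s2 = s1 AND A must be 1, so both s1 = 1 and A = 1.
s1 = B AND s0 must be 1, so both B = 1 and s0 = 1.
s0 = NOT C must be 1, so C = 0.
Check with A=1, B=1, C=0:
s0 = NOT C = NOT 0 = 1
s1 = B AND s0 = 1 AND 1 = 1
s2 = s1 AND A = 1 AND 1 = 1
So s2 = 1 as required.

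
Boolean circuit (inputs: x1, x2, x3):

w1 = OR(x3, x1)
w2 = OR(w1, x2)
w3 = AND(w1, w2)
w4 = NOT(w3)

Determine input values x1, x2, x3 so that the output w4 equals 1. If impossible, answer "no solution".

w4 = NOT(w3) must be 1, so w3 = 0.
Check with x1=0, x2=1, x3=0:
w1 = OR(x3, x1) = OR(0, 0) = 0
w2 = OR(w1, x2) = OR(0, 1) = 1
w3 = AND(w1, w2) = AND(0, 1) = 0
w4 = NOT(w3) = NOT 0 = 1
So w4 = 1 as required.

x1=0, x2=1, x3=0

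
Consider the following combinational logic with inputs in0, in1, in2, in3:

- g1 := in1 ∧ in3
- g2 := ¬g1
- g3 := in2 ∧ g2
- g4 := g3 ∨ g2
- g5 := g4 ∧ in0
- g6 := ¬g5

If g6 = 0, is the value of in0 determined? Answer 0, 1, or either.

g6 = ¬g5 must be 0, so g5 = 1.
Every assignment with g6 = 0 has in0 = 1; there are 6 such assignment(s).

1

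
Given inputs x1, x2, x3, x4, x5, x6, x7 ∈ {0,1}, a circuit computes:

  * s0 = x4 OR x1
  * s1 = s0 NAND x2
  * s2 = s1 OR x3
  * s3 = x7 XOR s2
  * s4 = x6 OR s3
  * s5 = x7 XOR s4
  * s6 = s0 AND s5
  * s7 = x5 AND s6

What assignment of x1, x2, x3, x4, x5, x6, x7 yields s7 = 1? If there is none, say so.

s7 = x5 AND s6 must be 1, so both x5 = 1 and s6 = 1.
s6 = s0 AND s5 must be 1, so both s0 = 1 and s5 = 1.
Check with x1=0, x2=1, x3=1, x4=1, x5=1, x6=1, x7=0:
s0 = x4 OR x1 = 1 OR 0 = 1
s1 = s0 NAND x2 = 1 NAND 1 = 0
s2 = s1 OR x3 = 0 OR 1 = 1
s3 = x7 XOR s2 = 0 XOR 1 = 1
s4 = x6 OR s3 = 1 OR 1 = 1
s5 = x7 XOR s4 = 0 XOR 1 = 1
s6 = s0 AND s5 = 1 AND 1 = 1
s7 = x5 AND s6 = 1 AND 1 = 1
So s7 = 1 as required.

x1=0, x2=1, x3=1, x4=1, x5=1, x6=1, x7=0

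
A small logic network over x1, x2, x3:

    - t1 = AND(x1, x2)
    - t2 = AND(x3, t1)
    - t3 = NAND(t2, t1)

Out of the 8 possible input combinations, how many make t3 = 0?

1

t3 = NAND(t2, t1) must be 0, so both t2 = 1 and t1 = 1.
t2 = AND(x3, t1) must be 1, so both x3 = 1 and t1 = 1.
t1 = AND(x1, x2) must be 1, so both x1 = 1 and x2 = 1.
Enumerating the 8 input combinations, 1 give t3 = 0 and 7 give t3 = 1.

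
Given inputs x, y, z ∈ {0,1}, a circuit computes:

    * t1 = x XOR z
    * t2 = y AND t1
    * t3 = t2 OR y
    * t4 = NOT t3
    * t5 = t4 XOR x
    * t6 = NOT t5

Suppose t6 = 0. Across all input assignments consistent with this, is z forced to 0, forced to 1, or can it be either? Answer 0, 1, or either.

either

Both values of z occur among assignments with t6 = 0:
  z=0: x=0, y=0, z=0
  z=1: x=0, y=0, z=1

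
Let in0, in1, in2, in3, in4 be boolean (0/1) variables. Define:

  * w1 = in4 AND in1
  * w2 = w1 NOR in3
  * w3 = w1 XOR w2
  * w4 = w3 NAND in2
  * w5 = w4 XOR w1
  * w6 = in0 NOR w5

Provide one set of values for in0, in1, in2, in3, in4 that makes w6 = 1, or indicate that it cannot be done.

w6 = in0 NOR w5 must be 1, so both in0 = 0 and w5 = 0.
w5 = w4 XOR w1 must be 0, so w4 and w1 are equal.
Check with in0=0, in1=1, in2=0, in3=0, in4=1:
w1 = in4 AND in1 = 1 AND 1 = 1
w2 = w1 NOR in3 = 1 NOR 0 = 0
w3 = w1 XOR w2 = 1 XOR 0 = 1
w4 = w3 NAND in2 = 1 NAND 0 = 1
w5 = w4 XOR w1 = 1 XOR 1 = 0
w6 = in0 NOR w5 = 0 NOR 0 = 1
So w6 = 1 as required.

in0=0, in1=1, in2=0, in3=0, in4=1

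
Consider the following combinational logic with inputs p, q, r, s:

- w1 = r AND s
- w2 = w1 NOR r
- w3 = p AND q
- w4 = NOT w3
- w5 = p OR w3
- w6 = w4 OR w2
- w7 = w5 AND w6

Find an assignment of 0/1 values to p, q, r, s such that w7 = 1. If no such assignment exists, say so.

w7 = w5 AND w6 must be 1, so both w5 = 1 and w6 = 1.
w5 = p OR w3 must be 1, so at least one of p, w3 is 1.
w6 = w4 OR w2 must be 1, so at least one of w4, w2 is 1.
Check with p=1, q=1, r=0, s=1:
w1 = r AND s = 0 AND 1 = 0
w2 = w1 NOR r = 0 NOR 0 = 1
w3 = p AND q = 1 AND 1 = 1
w4 = NOT w3 = NOT 1 = 0
w5 = p OR w3 = 1 OR 1 = 1
w6 = w4 OR w2 = 0 OR 1 = 1
w7 = w5 AND w6 = 1 AND 1 = 1
So w7 = 1 as required.

p=1, q=1, r=0, s=1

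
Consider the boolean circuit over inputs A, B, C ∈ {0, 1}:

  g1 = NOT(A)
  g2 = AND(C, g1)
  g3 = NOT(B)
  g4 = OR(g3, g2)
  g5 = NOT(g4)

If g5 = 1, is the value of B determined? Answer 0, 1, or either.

g5 = NOT(g4) must be 1, so g4 = 0.
g4 = OR(g3, g2) must be 0, so both g3 = 0 and g2 = 0.
Every assignment with g5 = 1 has B = 1; there are 3 such assignment(s).
  A=0, B=1, C=0
  A=1, B=1, C=0
  A=1, B=1, C=1

1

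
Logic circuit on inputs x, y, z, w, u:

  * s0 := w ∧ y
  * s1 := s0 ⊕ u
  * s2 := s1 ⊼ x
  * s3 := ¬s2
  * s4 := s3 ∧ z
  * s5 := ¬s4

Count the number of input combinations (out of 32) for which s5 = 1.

28

s5 = ¬s4 must be 1, so s4 = 0.
s4 = s3 ∧ z must be 0, so at least one of s3, z is 0.
Enumerating the 32 input combinations, 28 give s5 = 1 and 4 give s5 = 0.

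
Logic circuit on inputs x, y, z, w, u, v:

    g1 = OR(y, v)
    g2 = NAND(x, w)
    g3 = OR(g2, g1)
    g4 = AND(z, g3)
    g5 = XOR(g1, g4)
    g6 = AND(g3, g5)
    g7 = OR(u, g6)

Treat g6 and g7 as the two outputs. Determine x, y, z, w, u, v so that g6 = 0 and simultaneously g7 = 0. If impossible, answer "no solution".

x=0 y=1 z=1 w=0 u=0 v=0

Check with x=0 y=1 z=1 w=0 u=0 v=0:
g1 = OR(y, v) = OR(1, 0) = 1
g2 = NAND(x, w) = NAND(0, 0) = 1
g3 = OR(g2, g1) = OR(1, 1) = 1
g4 = AND(z, g3) = AND(1, 1) = 1
g5 = XOR(g1, g4) = XOR(1, 1) = 0
g6 = AND(g3, g5) = AND(1, 0) = 0
g7 = OR(u, g6) = OR(0, 0) = 0
So g6 = 0 and g7 = 0.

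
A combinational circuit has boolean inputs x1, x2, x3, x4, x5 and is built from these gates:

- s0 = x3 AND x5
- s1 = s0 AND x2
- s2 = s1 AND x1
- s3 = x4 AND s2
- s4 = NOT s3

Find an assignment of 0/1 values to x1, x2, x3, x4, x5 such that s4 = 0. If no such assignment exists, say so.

x1=1, x2=1, x3=1, x4=1, x5=1

Check with x1=1, x2=1, x3=1, x4=1, x5=1:
s0 = x3 AND x5 = 1 AND 1 = 1
s1 = s0 AND x2 = 1 AND 1 = 1
s2 = s1 AND x1 = 1 AND 1 = 1
s3 = x4 AND s2 = 1 AND 1 = 1
s4 = NOT s3 = NOT 1 = 0
So s4 = 0 as required.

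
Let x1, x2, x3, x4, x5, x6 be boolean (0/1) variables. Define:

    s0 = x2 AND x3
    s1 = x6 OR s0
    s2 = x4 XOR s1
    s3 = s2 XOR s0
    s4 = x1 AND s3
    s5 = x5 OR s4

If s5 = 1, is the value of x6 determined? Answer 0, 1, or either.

Both values of x6 occur among assignments with s5 = 1:
  x6=0: x1=0, x2=0, x3=0, x4=0, x5=1, x6=0
  x6=1: x1=0, x2=0, x3=0, x4=0, x5=1, x6=1

either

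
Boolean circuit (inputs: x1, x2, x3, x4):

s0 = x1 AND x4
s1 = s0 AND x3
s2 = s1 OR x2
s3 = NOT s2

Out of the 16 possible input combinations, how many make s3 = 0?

s3 = NOT s2 must be 0, so s2 = 1.
Enumerating the 16 input combinations, 9 give s3 = 0 and 7 give s3 = 1.

9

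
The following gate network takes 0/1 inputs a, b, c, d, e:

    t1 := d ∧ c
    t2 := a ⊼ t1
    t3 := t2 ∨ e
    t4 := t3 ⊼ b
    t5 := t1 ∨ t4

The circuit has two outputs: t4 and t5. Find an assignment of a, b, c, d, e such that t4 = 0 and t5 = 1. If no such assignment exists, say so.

a=1, b=1, c=1, d=1, e=1

Check with a=1, b=1, c=1, d=1, e=1:
t1 = d ∧ c = 1 ∧ 1 = 1
t2 = a ⊼ t1 = 1 ⊼ 1 = 0
t3 = t2 ∨ e = 0 ∨ 1 = 1
t4 = t3 ⊼ b = 1 ⊼ 1 = 0
t5 = t1 ∨ t4 = 1 ∨ 0 = 1
So t4 = 0 and t5 = 1.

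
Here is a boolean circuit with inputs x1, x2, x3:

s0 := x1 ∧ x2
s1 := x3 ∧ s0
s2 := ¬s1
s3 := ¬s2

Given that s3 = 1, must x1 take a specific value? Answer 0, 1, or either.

s3 = ¬s2 must be 1, so s2 = 0.
s2 = ¬s1 must be 0, so s1 = 1.
s1 = x3 ∧ s0 must be 1, so both x3 = 1 and s0 = 1.
Every assignment with s3 = 1 has x1 = 1; there are 1 such assignment(s).
  x1=1, x2=1, x3=1

1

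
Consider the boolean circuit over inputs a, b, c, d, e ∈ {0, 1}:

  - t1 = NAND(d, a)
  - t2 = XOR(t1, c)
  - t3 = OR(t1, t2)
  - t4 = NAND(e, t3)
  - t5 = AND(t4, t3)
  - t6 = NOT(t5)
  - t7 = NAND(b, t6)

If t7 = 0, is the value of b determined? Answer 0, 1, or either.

1

t7 = NAND(b, t6) must be 0, so both b = 1 and t6 = 1.
Every assignment with t7 = 0 has b = 1; there are 9 such assignment(s).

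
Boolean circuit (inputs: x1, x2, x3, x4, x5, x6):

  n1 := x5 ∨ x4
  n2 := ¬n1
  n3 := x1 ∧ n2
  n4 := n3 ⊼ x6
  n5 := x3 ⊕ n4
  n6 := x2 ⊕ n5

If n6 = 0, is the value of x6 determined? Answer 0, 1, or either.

either

Both values of x6 occur among assignments with n6 = 0:
  x6=0: x1=0, x2=0, x3=1, x4=0, x5=0, x6=0
  x6=1: x1=0, x2=0, x3=1, x4=0, x5=0, x6=1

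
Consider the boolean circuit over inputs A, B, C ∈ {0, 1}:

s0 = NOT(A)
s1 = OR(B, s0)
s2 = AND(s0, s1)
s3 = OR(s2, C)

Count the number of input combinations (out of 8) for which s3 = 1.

s3 = OR(s2, C) must be 1, so at least one of s2, C is 1.
Satisfying assignments:
  A=0, B=0, C=0
  A=0, B=0, C=1
  A=0, B=1, C=0
  A=0, B=1, C=1
  A=1, B=0, C=1
  A=1, B=1, C=1

6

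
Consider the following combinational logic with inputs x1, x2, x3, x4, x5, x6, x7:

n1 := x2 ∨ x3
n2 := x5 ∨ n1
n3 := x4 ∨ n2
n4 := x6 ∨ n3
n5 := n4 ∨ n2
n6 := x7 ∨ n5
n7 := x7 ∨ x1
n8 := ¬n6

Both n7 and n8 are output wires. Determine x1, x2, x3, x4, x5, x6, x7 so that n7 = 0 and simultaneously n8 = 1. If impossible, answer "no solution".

Check with x1=0, x2=0, x3=0, x4=0, x5=0, x6=0, x7=0:
n1 = x2 ∨ x3 = 0 ∨ 0 = 0
n2 = x5 ∨ n1 = 0 ∨ 0 = 0
n3 = x4 ∨ n2 = 0 ∨ 0 = 0
n4 = x6 ∨ n3 = 0 ∨ 0 = 0
n5 = n4 ∨ n2 = 0 ∨ 0 = 0
n6 = x7 ∨ n5 = 0 ∨ 0 = 0
n7 = x7 ∨ x1 = 0 ∨ 0 = 0
n8 = ¬n6 = ¬0 = 1
So n7 = 0 and n8 = 1.

x1=0, x2=0, x3=0, x4=0, x5=0, x6=0, x7=0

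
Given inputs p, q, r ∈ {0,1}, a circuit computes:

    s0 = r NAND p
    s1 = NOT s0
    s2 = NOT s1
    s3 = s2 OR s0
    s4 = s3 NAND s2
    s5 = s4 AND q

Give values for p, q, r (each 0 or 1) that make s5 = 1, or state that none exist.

p=1 q=1 r=1

Check with p=1 q=1 r=1:
s0 = r NAND p = 1 NAND 1 = 0
s1 = NOT s0 = NOT 0 = 1
s2 = NOT s1 = NOT 1 = 0
s3 = s2 OR s0 = 0 OR 0 = 0
s4 = s3 NAND s2 = 0 NAND 0 = 1
s5 = s4 AND q = 1 AND 1 = 1
So s5 = 1 as required.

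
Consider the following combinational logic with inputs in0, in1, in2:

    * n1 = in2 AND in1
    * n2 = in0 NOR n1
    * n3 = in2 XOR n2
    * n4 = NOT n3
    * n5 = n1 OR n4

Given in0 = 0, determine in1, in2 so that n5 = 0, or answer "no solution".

in1=0, in2=0

Check with in0 = 0 and in1=0, in2=0:
n1 = in2 AND in1 = 0 AND 0 = 0
n2 = in0 NOR n1 = 0 NOR 0 = 1
n3 = in2 XOR n2 = 0 XOR 1 = 1
n4 = NOT n3 = NOT 1 = 0
n5 = n1 OR n4 = 0 OR 0 = 0
So n5 = 0.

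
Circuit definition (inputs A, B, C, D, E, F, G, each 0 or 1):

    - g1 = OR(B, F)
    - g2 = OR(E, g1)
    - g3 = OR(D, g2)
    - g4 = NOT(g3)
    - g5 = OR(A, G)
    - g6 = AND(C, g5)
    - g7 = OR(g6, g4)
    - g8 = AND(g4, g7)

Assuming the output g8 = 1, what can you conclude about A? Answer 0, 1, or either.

either

Both values of A occur among assignments with g8 = 1:
  A=0: A=0, B=0, C=0, D=0, E=0, F=0, G=0
  A=1: A=1, B=0, C=0, D=0, E=0, F=0, G=0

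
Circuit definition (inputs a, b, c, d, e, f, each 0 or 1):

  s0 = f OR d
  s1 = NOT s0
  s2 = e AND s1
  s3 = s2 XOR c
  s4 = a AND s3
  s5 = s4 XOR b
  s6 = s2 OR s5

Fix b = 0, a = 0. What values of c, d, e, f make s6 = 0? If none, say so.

c=1 d=0 e=1 f=1

s6 = s2 OR s5 must be 0, so both s2 = 0 and s5 = 0.
s2 = e AND s1 must be 0, so at least one of e, s1 is 0.
Check with b = 0, a = 0 and c=1, d=0, e=1, f=1:
s0 = f OR d = 1 OR 0 = 1
s1 = NOT s0 = NOT 1 = 0
s2 = e AND s1 = 1 AND 0 = 0
s3 = s2 XOR c = 0 XOR 1 = 1
s4 = a AND s3 = 0 AND 1 = 0
s5 = s4 XOR b = 0 XOR 0 = 0
s6 = s2 OR s5 = 0 OR 0 = 0
So s6 = 0.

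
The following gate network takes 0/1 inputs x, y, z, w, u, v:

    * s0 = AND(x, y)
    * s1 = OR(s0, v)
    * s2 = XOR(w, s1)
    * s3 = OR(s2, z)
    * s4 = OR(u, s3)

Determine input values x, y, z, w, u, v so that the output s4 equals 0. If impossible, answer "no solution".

x=0 y=1 z=0 w=1 u=0 v=1

Check with x=0 y=1 z=0 w=1 u=0 v=1:
s0 = AND(x, y) = AND(0, 1) = 0
s1 = OR(s0, v) = OR(0, 1) = 1
s2 = XOR(w, s1) = XOR(1, 1) = 0
s3 = OR(s2, z) = OR(0, 0) = 0
s4 = OR(u, s3) = OR(0, 0) = 0
So s4 = 0 as required.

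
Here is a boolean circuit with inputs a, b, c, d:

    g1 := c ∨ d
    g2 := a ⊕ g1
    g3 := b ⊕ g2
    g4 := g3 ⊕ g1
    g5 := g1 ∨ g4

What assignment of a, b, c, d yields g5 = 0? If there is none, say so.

a=0, b=0, c=0, d=0

Check with a=0, b=0, c=0, d=0:
g1 = c ∨ d = 0 ∨ 0 = 0
g2 = a ⊕ g1 = 0 ⊕ 0 = 0
g3 = b ⊕ g2 = 0 ⊕ 0 = 0
g4 = g3 ⊕ g1 = 0 ⊕ 0 = 0
g5 = g1 ∨ g4 = 0 ∨ 0 = 0
So g5 = 0 as required.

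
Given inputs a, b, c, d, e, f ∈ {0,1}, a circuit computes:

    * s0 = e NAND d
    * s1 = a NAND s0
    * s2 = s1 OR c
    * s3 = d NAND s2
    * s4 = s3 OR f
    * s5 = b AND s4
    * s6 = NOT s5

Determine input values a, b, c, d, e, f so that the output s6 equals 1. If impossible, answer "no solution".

a=0, b=0, c=0, d=0, e=1, f=0

s6 = NOT s5 must be 1, so s5 = 0.
s5 = b AND s4 must be 0, so at least one of b, s4 is 0.
Check with a=0, b=0, c=0, d=0, e=1, f=0:
s0 = e NAND d = 1 NAND 0 = 1
s1 = a NAND s0 = 0 NAND 1 = 1
s2 = s1 OR c = 1 OR 0 = 1
s3 = d NAND s2 = 0 NAND 1 = 1
s4 = s3 OR f = 1 OR 0 = 1
s5 = b AND s4 = 0 AND 1 = 0
s6 = NOT s5 = NOT 0 = 1
So s6 = 1 as required.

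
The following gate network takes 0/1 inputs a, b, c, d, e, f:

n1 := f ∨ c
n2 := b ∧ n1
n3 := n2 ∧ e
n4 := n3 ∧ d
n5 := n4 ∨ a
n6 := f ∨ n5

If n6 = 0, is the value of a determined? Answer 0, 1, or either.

n6 = f ∨ n5 must be 0, so both f = 0 and n5 = 0.
n5 = n4 ∨ a must be 0, so both n4 = 0 and a = 0.
n4 = n3 ∧ d must be 0, so at least one of n3, d is 0.
Every assignment with n6 = 0 has a = 0; there are 15 such assignment(s).

0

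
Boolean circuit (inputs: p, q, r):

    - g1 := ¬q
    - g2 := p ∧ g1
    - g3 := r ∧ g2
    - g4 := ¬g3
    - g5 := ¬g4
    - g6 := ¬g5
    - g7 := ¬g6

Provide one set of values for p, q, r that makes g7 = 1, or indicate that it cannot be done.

p=1, q=0, r=1

Check with p=1, q=0, r=1:
g1 = ¬q = ¬0 = 1
g2 = p ∧ g1 = 1 ∧ 1 = 1
g3 = r ∧ g2 = 1 ∧ 1 = 1
g4 = ¬g3 = ¬1 = 0
g5 = ¬g4 = ¬0 = 1
g6 = ¬g5 = ¬1 = 0
g7 = ¬g6 = ¬0 = 1
So g7 = 1 as required.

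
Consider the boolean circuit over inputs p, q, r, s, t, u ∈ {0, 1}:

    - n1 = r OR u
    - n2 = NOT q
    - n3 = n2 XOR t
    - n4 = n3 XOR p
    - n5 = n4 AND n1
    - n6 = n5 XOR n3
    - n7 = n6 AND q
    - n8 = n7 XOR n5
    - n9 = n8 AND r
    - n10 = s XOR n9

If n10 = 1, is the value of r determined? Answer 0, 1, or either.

either

Both values of r occur among assignments with n10 = 1:
  r=0: p=0, q=0, r=0, s=1, t=0, u=0
  r=1: p=0, q=0, r=1, s=0, t=0, u=0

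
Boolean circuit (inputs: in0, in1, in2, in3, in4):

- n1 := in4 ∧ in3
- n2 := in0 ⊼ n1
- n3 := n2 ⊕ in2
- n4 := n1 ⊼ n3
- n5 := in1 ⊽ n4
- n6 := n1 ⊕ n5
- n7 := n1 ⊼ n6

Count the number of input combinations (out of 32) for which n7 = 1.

26

n7 = n1 ⊼ n6 must be 1, so at least one of n1, n6 is 0.
Enumerating the 32 input combinations, 26 give n7 = 1 and 6 give n7 = 0.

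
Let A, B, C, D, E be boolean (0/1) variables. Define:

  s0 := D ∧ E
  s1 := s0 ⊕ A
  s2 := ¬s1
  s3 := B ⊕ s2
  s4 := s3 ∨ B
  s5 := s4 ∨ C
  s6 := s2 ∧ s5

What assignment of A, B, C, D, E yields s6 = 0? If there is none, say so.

A=0, B=0, C=1, D=1, E=1

Check with A=0, B=0, C=1, D=1, E=1:
s0 = D ∧ E = 1 ∧ 1 = 1
s1 = s0 ⊕ A = 1 ⊕ 0 = 1
s2 = ¬s1 = ¬1 = 0
s3 = B ⊕ s2 = 0 ⊕ 0 = 0
s4 = s3 ∨ B = 0 ∨ 0 = 0
s5 = s4 ∨ C = 0 ∨ 1 = 1
s6 = s2 ∧ s5 = 0 ∧ 1 = 0
So s6 = 0 as required.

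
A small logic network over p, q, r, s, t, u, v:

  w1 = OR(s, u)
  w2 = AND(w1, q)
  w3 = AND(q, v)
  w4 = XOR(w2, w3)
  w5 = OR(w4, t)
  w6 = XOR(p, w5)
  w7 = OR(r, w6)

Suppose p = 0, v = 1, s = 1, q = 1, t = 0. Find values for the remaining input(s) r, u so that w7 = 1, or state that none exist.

r=1, u=1

Check with p = 0, v = 1, s = 1, q = 1, t = 0 and r=1, u=1:
w1 = OR(s, u) = OR(1, 1) = 1
w2 = AND(w1, q) = AND(1, 1) = 1
w3 = AND(q, v) = AND(1, 1) = 1
w4 = XOR(w2, w3) = XOR(1, 1) = 0
w5 = OR(w4, t) = OR(0, 0) = 0
w6 = XOR(p, w5) = XOR(0, 0) = 0
w7 = OR(r, w6) = OR(1, 0) = 1
So w7 = 1.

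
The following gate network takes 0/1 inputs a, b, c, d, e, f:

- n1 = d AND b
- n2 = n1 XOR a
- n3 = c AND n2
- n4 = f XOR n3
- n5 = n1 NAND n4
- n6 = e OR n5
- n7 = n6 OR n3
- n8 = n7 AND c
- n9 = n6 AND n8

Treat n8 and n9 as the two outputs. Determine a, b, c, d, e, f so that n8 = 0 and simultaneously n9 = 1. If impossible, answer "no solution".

Across all 64 input combinations, none give both n8 = 0 and n9 = 1.

no solution exists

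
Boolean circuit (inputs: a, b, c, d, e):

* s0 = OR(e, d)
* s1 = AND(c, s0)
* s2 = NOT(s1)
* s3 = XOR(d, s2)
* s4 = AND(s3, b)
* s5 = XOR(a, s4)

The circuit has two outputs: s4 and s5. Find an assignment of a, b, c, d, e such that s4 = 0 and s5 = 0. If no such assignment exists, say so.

a=0, b=0, c=1, d=1, e=1

Check with a=0, b=0, c=1, d=1, e=1:
s0 = OR(e, d) = OR(1, 1) = 1
s1 = AND(c, s0) = AND(1, 1) = 1
s2 = NOT(s1) = NOT 1 = 0
s3 = XOR(d, s2) = XOR(1, 0) = 1
s4 = AND(s3, b) = AND(1, 0) = 0
s5 = XOR(a, s4) = XOR(0, 0) = 0
So s4 = 0 and s5 = 0.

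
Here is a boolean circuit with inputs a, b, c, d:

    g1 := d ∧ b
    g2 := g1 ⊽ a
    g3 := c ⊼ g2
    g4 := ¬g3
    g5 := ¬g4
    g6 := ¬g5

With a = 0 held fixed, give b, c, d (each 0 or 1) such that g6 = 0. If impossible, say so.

g6 = ¬g5 must be 0, so g5 = 1.
g5 = ¬g4 must be 1, so g4 = 0.
Check with a = 0 and b=1, c=0, d=1:
g1 = d ∧ b = 1 ∧ 1 = 1
g2 = g1 ⊽ a = 1 ⊽ 0 = 0
g3 = c ⊼ g2 = 0 ⊼ 0 = 1
g4 = ¬g3 = ¬1 = 0
g5 = ¬g4 = ¬0 = 1
g6 = ¬g5 = ¬1 = 0
So g6 = 0.

b=1 c=0 d=1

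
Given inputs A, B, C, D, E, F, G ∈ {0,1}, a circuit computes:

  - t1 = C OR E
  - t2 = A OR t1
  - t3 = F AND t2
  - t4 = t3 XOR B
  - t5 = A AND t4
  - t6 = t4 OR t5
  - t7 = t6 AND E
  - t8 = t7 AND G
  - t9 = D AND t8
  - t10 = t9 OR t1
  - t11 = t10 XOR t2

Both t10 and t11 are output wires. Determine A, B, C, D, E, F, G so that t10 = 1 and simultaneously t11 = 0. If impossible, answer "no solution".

Check with A=1, B=1, C=1, D=0, E=1, F=0, G=0:
t1 = C OR E = 1 OR 1 = 1
t2 = A OR t1 = 1 OR 1 = 1
t3 = F AND t2 = 0 AND 1 = 0
t4 = t3 XOR B = 0 XOR 1 = 1
t5 = A AND t4 = 1 AND 1 = 1
t6 = t4 OR t5 = 1 OR 1 = 1
t7 = t6 AND E = 1 AND 1 = 1
t8 = t7 AND G = 1 AND 0 = 0
t9 = D AND t8 = 0 AND 0 = 0
t10 = t9 OR t1 = 0 OR 1 = 1
t11 = t10 XOR t2 = 1 XOR 1 = 0
So t10 = 1 and t11 = 0.

A=1, B=1, C=1, D=0, E=1, F=0, G=0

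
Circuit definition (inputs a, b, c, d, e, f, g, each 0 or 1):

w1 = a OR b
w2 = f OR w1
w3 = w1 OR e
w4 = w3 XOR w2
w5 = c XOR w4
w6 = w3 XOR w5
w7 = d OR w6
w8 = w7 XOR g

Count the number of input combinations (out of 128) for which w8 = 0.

64

w8 = w7 XOR g must be 0, so w7 and g are equal.
Enumerating the 128 input combinations, 64 give w8 = 0 and 64 give w8 = 1.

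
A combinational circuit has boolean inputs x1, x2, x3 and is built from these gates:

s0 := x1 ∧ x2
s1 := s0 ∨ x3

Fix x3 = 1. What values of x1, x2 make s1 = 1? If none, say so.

s1 = s0 ∨ x3 must be 1, so at least one of s0, x3 is 1.
Check with x3 = 1 and x1=0, x2=0:
s0 = x1 ∧ x2 = 0 ∧ 0 = 0
s1 = s0 ∨ x3 = 0 ∨ 1 = 1
So s1 = 1.

x1=0, x2=0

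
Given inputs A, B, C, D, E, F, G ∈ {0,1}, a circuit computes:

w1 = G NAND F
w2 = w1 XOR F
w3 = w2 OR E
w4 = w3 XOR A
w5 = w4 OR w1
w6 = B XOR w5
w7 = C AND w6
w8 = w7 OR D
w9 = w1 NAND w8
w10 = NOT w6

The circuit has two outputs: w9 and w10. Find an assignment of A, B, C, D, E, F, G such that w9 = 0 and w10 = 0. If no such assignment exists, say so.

A=0 B=0 C=0 D=1 E=0 F=0 G=1

Check with A=0 B=0 C=0 D=1 E=0 F=0 G=1:
w1 = G NAND F = 1 NAND 0 = 1
w2 = w1 XOR F = 1 XOR 0 = 1
w3 = w2 OR E = 1 OR 0 = 1
w4 = w3 XOR A = 1 XOR 0 = 1
w5 = w4 OR w1 = 1 OR 1 = 1
w6 = B XOR w5 = 0 XOR 1 = 1
w7 = C AND w6 = 0 AND 1 = 0
w8 = w7 OR D = 0 OR 1 = 1
w9 = w1 NAND w8 = 1 NAND 1 = 0
w10 = NOT w6 = NOT 1 = 0
So w9 = 0 and w10 = 0.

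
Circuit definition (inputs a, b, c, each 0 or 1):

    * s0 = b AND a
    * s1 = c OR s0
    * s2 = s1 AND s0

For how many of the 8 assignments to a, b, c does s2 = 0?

s2 = s1 AND s0 must be 0, so at least one of s1, s0 is 0.
Satisfying assignments:
  a=0, b=0, c=0
  a=0, b=0, c=1
  a=0, b=1, c=0
  a=0, b=1, c=1
  a=1, b=0, c=0
  a=1, b=0, c=1

6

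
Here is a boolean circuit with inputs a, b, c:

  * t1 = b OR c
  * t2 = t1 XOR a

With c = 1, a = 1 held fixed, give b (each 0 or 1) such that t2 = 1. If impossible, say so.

With c = 1, a = 1 fixed, none of the 2 settings of b give t2 = 1.
For example, with b=0:
t1 = b OR c = 0 OR 1 = 1
t2 = t1 XOR a = 1 XOR 1 = 0
giving t2 = 0 ≠ 1.

no solution exists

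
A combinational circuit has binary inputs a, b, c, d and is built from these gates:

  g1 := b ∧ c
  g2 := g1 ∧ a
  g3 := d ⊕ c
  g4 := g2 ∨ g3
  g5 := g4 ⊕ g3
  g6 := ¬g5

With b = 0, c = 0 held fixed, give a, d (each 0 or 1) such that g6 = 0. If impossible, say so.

no solution exists

With b = 0, c = 0 fixed, none of the 4 settings of a, d give g6 = 0.
For example, with a=0, d=1:
g1 = b ∧ c = 0 ∧ 0 = 0
g2 = g1 ∧ a = 0 ∧ 0 = 0
g3 = d ⊕ c = 1 ⊕ 0 = 1
g4 = g2 ∨ g3 = 0 ∨ 1 = 1
g5 = g4 ⊕ g3 = 1 ⊕ 1 = 0
g6 = ¬g5 = ¬0 = 1
giving g6 = 1 ≠ 0.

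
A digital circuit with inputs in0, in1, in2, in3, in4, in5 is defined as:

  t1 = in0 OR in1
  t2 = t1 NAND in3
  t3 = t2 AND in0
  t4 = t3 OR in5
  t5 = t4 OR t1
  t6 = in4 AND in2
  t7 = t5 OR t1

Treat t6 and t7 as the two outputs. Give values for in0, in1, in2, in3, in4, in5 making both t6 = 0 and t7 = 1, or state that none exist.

Check with in0=1, in1=1, in2=0, in3=1, in4=0, in5=1:
t1 = in0 OR in1 = 1 OR 1 = 1
t2 = t1 NAND in3 = 1 NAND 1 = 0
t3 = t2 AND in0 = 0 AND 1 = 0
t4 = t3 OR in5 = 0 OR 1 = 1
t5 = t4 OR t1 = 1 OR 1 = 1
t6 = in4 AND in2 = 0 AND 0 = 0
t7 = t5 OR t1 = 1 OR 1 = 1
So t6 = 0 and t7 = 1.

in0=1, in1=1, in2=0, in3=1, in4=0, in5=1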